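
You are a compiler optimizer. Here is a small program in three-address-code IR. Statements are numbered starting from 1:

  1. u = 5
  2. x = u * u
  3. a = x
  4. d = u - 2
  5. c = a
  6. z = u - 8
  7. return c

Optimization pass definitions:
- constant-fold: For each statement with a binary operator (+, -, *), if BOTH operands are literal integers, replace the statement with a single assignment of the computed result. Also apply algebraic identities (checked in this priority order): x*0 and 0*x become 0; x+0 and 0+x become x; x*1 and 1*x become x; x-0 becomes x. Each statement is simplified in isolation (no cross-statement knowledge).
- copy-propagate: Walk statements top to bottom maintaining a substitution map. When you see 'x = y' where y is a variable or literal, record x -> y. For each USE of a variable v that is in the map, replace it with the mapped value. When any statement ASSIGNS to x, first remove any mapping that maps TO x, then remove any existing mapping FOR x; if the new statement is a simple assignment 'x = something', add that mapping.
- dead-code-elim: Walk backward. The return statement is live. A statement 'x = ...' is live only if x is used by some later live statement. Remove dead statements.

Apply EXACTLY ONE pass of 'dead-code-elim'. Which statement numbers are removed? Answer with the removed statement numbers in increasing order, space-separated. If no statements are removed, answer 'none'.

Answer: 4 6

Derivation:
Backward liveness scan:
Stmt 1 'u = 5': KEEP (u is live); live-in = []
Stmt 2 'x = u * u': KEEP (x is live); live-in = ['u']
Stmt 3 'a = x': KEEP (a is live); live-in = ['x']
Stmt 4 'd = u - 2': DEAD (d not in live set ['a'])
Stmt 5 'c = a': KEEP (c is live); live-in = ['a']
Stmt 6 'z = u - 8': DEAD (z not in live set ['c'])
Stmt 7 'return c': KEEP (return); live-in = ['c']
Removed statement numbers: [4, 6]
Surviving IR:
  u = 5
  x = u * u
  a = x
  c = a
  return c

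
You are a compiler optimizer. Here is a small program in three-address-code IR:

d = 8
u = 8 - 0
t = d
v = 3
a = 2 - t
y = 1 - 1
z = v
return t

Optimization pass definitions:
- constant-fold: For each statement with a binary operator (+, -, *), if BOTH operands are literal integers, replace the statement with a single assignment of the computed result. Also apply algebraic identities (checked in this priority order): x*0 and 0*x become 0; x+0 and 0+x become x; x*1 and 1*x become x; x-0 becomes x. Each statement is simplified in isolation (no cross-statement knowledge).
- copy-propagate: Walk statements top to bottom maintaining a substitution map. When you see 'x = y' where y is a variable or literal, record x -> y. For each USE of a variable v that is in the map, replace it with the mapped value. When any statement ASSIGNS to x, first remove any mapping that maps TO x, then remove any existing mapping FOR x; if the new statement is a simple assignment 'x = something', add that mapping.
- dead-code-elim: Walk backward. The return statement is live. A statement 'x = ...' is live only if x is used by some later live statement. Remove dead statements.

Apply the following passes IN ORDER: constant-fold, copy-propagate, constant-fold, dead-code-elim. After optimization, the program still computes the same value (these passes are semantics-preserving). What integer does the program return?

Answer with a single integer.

Initial IR:
  d = 8
  u = 8 - 0
  t = d
  v = 3
  a = 2 - t
  y = 1 - 1
  z = v
  return t
After constant-fold (8 stmts):
  d = 8
  u = 8
  t = d
  v = 3
  a = 2 - t
  y = 0
  z = v
  return t
After copy-propagate (8 stmts):
  d = 8
  u = 8
  t = 8
  v = 3
  a = 2 - 8
  y = 0
  z = 3
  return 8
After constant-fold (8 stmts):
  d = 8
  u = 8
  t = 8
  v = 3
  a = -6
  y = 0
  z = 3
  return 8
After dead-code-elim (1 stmts):
  return 8
Evaluate:
  d = 8  =>  d = 8
  u = 8 - 0  =>  u = 8
  t = d  =>  t = 8
  v = 3  =>  v = 3
  a = 2 - t  =>  a = -6
  y = 1 - 1  =>  y = 0
  z = v  =>  z = 3
  return t = 8

Answer: 8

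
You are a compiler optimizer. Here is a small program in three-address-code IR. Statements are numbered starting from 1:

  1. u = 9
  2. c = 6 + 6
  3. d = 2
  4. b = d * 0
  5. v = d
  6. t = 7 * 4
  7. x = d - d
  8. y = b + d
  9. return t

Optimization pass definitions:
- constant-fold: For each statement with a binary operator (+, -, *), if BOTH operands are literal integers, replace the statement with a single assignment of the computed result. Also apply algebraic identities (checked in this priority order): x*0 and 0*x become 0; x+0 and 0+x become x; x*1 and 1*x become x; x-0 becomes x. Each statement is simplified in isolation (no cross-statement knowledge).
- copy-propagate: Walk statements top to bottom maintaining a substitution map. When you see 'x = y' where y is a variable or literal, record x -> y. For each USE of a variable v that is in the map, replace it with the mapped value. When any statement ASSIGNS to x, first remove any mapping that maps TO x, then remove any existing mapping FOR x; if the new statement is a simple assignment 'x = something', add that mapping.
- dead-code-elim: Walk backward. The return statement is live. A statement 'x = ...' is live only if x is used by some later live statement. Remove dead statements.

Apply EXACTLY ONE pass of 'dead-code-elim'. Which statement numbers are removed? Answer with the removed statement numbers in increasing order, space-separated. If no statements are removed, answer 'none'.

Answer: 1 2 3 4 5 7 8

Derivation:
Backward liveness scan:
Stmt 1 'u = 9': DEAD (u not in live set [])
Stmt 2 'c = 6 + 6': DEAD (c not in live set [])
Stmt 3 'd = 2': DEAD (d not in live set [])
Stmt 4 'b = d * 0': DEAD (b not in live set [])
Stmt 5 'v = d': DEAD (v not in live set [])
Stmt 6 't = 7 * 4': KEEP (t is live); live-in = []
Stmt 7 'x = d - d': DEAD (x not in live set ['t'])
Stmt 8 'y = b + d': DEAD (y not in live set ['t'])
Stmt 9 'return t': KEEP (return); live-in = ['t']
Removed statement numbers: [1, 2, 3, 4, 5, 7, 8]
Surviving IR:
  t = 7 * 4
  return t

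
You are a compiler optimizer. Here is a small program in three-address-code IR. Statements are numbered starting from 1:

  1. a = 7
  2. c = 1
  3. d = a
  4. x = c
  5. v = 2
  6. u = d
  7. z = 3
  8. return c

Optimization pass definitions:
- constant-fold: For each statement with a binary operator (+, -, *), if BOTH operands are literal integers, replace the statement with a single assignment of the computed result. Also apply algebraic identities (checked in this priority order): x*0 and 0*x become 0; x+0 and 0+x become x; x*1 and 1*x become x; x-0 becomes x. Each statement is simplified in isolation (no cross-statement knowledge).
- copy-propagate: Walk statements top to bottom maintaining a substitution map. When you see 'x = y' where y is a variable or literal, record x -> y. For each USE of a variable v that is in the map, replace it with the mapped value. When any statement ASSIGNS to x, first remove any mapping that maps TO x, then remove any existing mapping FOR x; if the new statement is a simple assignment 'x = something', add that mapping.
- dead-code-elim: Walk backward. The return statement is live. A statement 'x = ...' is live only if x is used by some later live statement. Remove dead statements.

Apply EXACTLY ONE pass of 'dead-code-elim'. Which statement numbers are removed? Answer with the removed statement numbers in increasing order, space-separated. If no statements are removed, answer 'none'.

Backward liveness scan:
Stmt 1 'a = 7': DEAD (a not in live set [])
Stmt 2 'c = 1': KEEP (c is live); live-in = []
Stmt 3 'd = a': DEAD (d not in live set ['c'])
Stmt 4 'x = c': DEAD (x not in live set ['c'])
Stmt 5 'v = 2': DEAD (v not in live set ['c'])
Stmt 6 'u = d': DEAD (u not in live set ['c'])
Stmt 7 'z = 3': DEAD (z not in live set ['c'])
Stmt 8 'return c': KEEP (return); live-in = ['c']
Removed statement numbers: [1, 3, 4, 5, 6, 7]
Surviving IR:
  c = 1
  return c

Answer: 1 3 4 5 6 7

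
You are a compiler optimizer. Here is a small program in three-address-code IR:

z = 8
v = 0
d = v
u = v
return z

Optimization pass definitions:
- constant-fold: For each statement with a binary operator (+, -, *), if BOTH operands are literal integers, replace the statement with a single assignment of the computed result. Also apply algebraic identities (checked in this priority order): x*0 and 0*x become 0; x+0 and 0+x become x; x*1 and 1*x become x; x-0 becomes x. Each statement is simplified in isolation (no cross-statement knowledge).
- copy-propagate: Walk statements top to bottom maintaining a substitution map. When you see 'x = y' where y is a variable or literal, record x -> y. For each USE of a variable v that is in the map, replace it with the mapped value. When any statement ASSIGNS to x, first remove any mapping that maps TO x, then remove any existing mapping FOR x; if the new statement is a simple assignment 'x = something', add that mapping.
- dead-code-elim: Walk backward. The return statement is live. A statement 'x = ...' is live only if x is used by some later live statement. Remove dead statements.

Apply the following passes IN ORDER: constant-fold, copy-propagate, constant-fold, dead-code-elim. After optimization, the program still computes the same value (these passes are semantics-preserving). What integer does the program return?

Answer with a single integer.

Initial IR:
  z = 8
  v = 0
  d = v
  u = v
  return z
After constant-fold (5 stmts):
  z = 8
  v = 0
  d = v
  u = v
  return z
After copy-propagate (5 stmts):
  z = 8
  v = 0
  d = 0
  u = 0
  return 8
After constant-fold (5 stmts):
  z = 8
  v = 0
  d = 0
  u = 0
  return 8
After dead-code-elim (1 stmts):
  return 8
Evaluate:
  z = 8  =>  z = 8
  v = 0  =>  v = 0
  d = v  =>  d = 0
  u = v  =>  u = 0
  return z = 8

Answer: 8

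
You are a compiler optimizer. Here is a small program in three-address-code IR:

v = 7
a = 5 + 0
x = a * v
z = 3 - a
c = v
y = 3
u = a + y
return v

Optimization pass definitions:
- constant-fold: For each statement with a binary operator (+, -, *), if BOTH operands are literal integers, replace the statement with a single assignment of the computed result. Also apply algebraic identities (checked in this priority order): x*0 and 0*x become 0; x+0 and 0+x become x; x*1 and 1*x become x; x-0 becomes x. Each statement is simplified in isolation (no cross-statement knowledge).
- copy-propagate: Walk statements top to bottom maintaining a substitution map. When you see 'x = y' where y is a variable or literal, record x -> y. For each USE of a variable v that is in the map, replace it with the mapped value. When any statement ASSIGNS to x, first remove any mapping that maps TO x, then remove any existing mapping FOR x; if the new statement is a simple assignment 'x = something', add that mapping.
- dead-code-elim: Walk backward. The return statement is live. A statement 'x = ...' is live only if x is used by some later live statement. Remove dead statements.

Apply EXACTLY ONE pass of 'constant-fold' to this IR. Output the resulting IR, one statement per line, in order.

Answer: v = 7
a = 5
x = a * v
z = 3 - a
c = v
y = 3
u = a + y
return v

Derivation:
Applying constant-fold statement-by-statement:
  [1] v = 7  (unchanged)
  [2] a = 5 + 0  -> a = 5
  [3] x = a * v  (unchanged)
  [4] z = 3 - a  (unchanged)
  [5] c = v  (unchanged)
  [6] y = 3  (unchanged)
  [7] u = a + y  (unchanged)
  [8] return v  (unchanged)
Result (8 stmts):
  v = 7
  a = 5
  x = a * v
  z = 3 - a
  c = v
  y = 3
  u = a + y
  return v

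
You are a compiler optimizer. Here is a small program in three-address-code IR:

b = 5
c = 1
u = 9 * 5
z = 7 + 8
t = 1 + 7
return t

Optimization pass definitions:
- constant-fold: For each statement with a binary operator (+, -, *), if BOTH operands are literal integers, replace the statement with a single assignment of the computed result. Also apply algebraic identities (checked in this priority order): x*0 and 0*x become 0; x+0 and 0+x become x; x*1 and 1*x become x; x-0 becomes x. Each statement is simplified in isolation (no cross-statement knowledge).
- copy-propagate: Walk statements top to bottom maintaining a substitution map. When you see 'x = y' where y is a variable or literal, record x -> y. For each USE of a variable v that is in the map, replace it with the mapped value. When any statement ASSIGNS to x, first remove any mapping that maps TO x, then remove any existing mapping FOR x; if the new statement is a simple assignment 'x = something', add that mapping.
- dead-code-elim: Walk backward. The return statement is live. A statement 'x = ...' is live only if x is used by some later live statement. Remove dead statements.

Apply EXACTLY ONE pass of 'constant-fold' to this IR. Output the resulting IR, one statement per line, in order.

Applying constant-fold statement-by-statement:
  [1] b = 5  (unchanged)
  [2] c = 1  (unchanged)
  [3] u = 9 * 5  -> u = 45
  [4] z = 7 + 8  -> z = 15
  [5] t = 1 + 7  -> t = 8
  [6] return t  (unchanged)
Result (6 stmts):
  b = 5
  c = 1
  u = 45
  z = 15
  t = 8
  return t

Answer: b = 5
c = 1
u = 45
z = 15
t = 8
return t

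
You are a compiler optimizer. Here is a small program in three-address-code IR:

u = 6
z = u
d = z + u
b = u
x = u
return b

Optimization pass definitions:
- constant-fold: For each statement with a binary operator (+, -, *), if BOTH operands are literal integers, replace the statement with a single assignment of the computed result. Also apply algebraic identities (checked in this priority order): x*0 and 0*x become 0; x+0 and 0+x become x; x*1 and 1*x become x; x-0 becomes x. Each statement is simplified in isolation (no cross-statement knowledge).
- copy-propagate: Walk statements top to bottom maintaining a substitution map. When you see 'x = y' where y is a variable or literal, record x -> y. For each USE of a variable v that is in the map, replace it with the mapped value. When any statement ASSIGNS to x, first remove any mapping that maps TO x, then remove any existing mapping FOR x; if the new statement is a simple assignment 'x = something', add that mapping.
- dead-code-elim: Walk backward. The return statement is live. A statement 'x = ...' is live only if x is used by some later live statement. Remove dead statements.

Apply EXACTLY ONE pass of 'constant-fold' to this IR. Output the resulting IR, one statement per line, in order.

Answer: u = 6
z = u
d = z + u
b = u
x = u
return b

Derivation:
Applying constant-fold statement-by-statement:
  [1] u = 6  (unchanged)
  [2] z = u  (unchanged)
  [3] d = z + u  (unchanged)
  [4] b = u  (unchanged)
  [5] x = u  (unchanged)
  [6] return b  (unchanged)
Result (6 stmts):
  u = 6
  z = u
  d = z + u
  b = u
  x = u
  return b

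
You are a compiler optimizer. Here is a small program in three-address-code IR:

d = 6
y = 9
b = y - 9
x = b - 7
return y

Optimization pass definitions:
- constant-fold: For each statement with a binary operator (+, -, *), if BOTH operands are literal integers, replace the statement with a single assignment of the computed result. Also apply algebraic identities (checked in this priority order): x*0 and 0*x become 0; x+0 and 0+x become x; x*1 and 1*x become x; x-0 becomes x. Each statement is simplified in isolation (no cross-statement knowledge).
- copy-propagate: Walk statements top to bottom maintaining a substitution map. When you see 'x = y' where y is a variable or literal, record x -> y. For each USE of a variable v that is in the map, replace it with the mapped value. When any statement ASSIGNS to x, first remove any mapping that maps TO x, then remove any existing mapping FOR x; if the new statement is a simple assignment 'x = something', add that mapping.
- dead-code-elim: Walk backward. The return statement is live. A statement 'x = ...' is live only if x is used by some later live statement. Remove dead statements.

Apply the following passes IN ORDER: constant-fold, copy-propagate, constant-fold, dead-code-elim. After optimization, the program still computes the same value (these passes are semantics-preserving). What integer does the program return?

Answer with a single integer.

Initial IR:
  d = 6
  y = 9
  b = y - 9
  x = b - 7
  return y
After constant-fold (5 stmts):
  d = 6
  y = 9
  b = y - 9
  x = b - 7
  return y
After copy-propagate (5 stmts):
  d = 6
  y = 9
  b = 9 - 9
  x = b - 7
  return 9
After constant-fold (5 stmts):
  d = 6
  y = 9
  b = 0
  x = b - 7
  return 9
After dead-code-elim (1 stmts):
  return 9
Evaluate:
  d = 6  =>  d = 6
  y = 9  =>  y = 9
  b = y - 9  =>  b = 0
  x = b - 7  =>  x = -7
  return y = 9

Answer: 9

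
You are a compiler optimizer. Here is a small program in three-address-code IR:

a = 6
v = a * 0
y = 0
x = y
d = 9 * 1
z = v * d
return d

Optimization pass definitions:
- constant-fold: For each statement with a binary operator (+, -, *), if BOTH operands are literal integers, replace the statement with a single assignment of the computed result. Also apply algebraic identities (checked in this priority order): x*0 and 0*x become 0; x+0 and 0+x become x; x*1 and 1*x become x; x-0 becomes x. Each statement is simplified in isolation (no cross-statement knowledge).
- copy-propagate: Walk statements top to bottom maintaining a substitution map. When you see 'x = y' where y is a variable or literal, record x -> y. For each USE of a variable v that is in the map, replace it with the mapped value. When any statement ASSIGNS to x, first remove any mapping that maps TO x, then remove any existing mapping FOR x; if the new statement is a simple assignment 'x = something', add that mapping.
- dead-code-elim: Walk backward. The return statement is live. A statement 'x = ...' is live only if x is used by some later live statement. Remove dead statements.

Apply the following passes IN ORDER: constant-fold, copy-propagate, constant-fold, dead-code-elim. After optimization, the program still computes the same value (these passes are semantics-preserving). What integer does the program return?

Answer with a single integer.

Answer: 9

Derivation:
Initial IR:
  a = 6
  v = a * 0
  y = 0
  x = y
  d = 9 * 1
  z = v * d
  return d
After constant-fold (7 stmts):
  a = 6
  v = 0
  y = 0
  x = y
  d = 9
  z = v * d
  return d
After copy-propagate (7 stmts):
  a = 6
  v = 0
  y = 0
  x = 0
  d = 9
  z = 0 * 9
  return 9
After constant-fold (7 stmts):
  a = 6
  v = 0
  y = 0
  x = 0
  d = 9
  z = 0
  return 9
After dead-code-elim (1 stmts):
  return 9
Evaluate:
  a = 6  =>  a = 6
  v = a * 0  =>  v = 0
  y = 0  =>  y = 0
  x = y  =>  x = 0
  d = 9 * 1  =>  d = 9
  z = v * d  =>  z = 0
  return d = 9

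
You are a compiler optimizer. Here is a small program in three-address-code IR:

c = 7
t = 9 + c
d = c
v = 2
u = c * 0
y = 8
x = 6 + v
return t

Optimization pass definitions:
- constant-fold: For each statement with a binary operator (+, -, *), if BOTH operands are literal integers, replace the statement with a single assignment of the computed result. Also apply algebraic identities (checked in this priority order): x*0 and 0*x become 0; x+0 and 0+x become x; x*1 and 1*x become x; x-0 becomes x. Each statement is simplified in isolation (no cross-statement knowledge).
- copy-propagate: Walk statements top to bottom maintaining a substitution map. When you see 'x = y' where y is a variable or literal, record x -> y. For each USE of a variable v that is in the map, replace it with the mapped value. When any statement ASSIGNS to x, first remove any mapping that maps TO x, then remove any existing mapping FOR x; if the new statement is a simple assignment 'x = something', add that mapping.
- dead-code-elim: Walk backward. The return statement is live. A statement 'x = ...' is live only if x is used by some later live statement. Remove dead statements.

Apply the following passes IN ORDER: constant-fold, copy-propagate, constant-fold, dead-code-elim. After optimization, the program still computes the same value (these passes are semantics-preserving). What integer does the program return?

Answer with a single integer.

Initial IR:
  c = 7
  t = 9 + c
  d = c
  v = 2
  u = c * 0
  y = 8
  x = 6 + v
  return t
After constant-fold (8 stmts):
  c = 7
  t = 9 + c
  d = c
  v = 2
  u = 0
  y = 8
  x = 6 + v
  return t
After copy-propagate (8 stmts):
  c = 7
  t = 9 + 7
  d = 7
  v = 2
  u = 0
  y = 8
  x = 6 + 2
  return t
After constant-fold (8 stmts):
  c = 7
  t = 16
  d = 7
  v = 2
  u = 0
  y = 8
  x = 8
  return t
After dead-code-elim (2 stmts):
  t = 16
  return t
Evaluate:
  c = 7  =>  c = 7
  t = 9 + c  =>  t = 16
  d = c  =>  d = 7
  v = 2  =>  v = 2
  u = c * 0  =>  u = 0
  y = 8  =>  y = 8
  x = 6 + v  =>  x = 8
  return t = 16

Answer: 16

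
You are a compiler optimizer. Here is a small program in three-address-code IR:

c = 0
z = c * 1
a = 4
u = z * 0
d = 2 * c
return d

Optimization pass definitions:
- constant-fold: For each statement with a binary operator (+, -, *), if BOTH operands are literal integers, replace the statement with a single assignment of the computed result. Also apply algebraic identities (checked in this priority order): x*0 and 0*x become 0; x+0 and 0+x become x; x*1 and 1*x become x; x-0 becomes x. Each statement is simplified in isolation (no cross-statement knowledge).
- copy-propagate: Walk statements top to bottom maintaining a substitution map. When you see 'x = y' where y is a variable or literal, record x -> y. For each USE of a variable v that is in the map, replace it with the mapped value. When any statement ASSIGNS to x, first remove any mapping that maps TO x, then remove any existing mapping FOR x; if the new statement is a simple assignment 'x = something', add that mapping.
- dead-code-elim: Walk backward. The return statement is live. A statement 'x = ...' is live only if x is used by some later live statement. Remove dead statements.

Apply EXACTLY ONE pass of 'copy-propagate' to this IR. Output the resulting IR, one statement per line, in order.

Applying copy-propagate statement-by-statement:
  [1] c = 0  (unchanged)
  [2] z = c * 1  -> z = 0 * 1
  [3] a = 4  (unchanged)
  [4] u = z * 0  (unchanged)
  [5] d = 2 * c  -> d = 2 * 0
  [6] return d  (unchanged)
Result (6 stmts):
  c = 0
  z = 0 * 1
  a = 4
  u = z * 0
  d = 2 * 0
  return d

Answer: c = 0
z = 0 * 1
a = 4
u = z * 0
d = 2 * 0
return d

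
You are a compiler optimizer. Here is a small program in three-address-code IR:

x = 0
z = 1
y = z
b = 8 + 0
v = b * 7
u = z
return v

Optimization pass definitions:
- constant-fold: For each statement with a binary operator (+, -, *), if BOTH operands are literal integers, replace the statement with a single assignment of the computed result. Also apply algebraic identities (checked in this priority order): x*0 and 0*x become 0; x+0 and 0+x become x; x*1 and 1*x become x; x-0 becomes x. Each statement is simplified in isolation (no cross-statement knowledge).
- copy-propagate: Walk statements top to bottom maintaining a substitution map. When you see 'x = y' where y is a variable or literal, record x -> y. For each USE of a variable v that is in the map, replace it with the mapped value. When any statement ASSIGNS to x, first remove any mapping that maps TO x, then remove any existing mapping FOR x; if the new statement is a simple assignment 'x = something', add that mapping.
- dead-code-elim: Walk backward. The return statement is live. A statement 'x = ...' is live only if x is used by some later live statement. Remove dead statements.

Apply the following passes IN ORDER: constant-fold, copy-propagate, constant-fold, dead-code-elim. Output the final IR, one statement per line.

Answer: v = 56
return v

Derivation:
Initial IR:
  x = 0
  z = 1
  y = z
  b = 8 + 0
  v = b * 7
  u = z
  return v
After constant-fold (7 stmts):
  x = 0
  z = 1
  y = z
  b = 8
  v = b * 7
  u = z
  return v
After copy-propagate (7 stmts):
  x = 0
  z = 1
  y = 1
  b = 8
  v = 8 * 7
  u = 1
  return v
After constant-fold (7 stmts):
  x = 0
  z = 1
  y = 1
  b = 8
  v = 56
  u = 1
  return v
After dead-code-elim (2 stmts):
  v = 56
  return v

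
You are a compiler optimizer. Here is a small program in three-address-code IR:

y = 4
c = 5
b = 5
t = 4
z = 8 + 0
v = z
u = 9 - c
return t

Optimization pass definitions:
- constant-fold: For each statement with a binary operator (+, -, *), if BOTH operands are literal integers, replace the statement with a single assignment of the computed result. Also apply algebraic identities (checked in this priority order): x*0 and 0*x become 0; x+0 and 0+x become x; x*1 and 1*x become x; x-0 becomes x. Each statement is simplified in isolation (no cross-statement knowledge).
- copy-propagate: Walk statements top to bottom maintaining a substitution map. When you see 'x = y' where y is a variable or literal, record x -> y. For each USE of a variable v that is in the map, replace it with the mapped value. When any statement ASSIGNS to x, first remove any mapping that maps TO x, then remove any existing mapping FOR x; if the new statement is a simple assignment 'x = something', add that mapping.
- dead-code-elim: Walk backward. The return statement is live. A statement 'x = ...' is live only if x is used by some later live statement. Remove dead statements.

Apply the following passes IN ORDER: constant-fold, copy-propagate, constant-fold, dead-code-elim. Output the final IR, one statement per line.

Answer: return 4

Derivation:
Initial IR:
  y = 4
  c = 5
  b = 5
  t = 4
  z = 8 + 0
  v = z
  u = 9 - c
  return t
After constant-fold (8 stmts):
  y = 4
  c = 5
  b = 5
  t = 4
  z = 8
  v = z
  u = 9 - c
  return t
After copy-propagate (8 stmts):
  y = 4
  c = 5
  b = 5
  t = 4
  z = 8
  v = 8
  u = 9 - 5
  return 4
After constant-fold (8 stmts):
  y = 4
  c = 5
  b = 5
  t = 4
  z = 8
  v = 8
  u = 4
  return 4
After dead-code-elim (1 stmts):
  return 4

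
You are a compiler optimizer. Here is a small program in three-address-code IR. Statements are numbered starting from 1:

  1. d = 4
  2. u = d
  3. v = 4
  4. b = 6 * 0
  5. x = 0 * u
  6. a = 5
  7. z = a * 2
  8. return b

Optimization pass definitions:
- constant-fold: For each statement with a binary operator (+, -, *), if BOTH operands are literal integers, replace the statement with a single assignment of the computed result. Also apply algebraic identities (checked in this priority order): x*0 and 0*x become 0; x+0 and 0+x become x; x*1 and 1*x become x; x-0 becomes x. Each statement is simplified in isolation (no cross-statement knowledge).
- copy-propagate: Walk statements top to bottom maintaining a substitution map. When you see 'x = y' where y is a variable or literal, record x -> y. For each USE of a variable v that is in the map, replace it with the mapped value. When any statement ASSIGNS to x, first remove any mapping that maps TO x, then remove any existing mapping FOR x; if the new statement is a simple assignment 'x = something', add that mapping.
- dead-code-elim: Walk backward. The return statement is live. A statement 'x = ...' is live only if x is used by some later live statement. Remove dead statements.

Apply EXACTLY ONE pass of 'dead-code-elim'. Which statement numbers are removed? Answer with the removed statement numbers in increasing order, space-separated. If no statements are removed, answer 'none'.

Answer: 1 2 3 5 6 7

Derivation:
Backward liveness scan:
Stmt 1 'd = 4': DEAD (d not in live set [])
Stmt 2 'u = d': DEAD (u not in live set [])
Stmt 3 'v = 4': DEAD (v not in live set [])
Stmt 4 'b = 6 * 0': KEEP (b is live); live-in = []
Stmt 5 'x = 0 * u': DEAD (x not in live set ['b'])
Stmt 6 'a = 5': DEAD (a not in live set ['b'])
Stmt 7 'z = a * 2': DEAD (z not in live set ['b'])
Stmt 8 'return b': KEEP (return); live-in = ['b']
Removed statement numbers: [1, 2, 3, 5, 6, 7]
Surviving IR:
  b = 6 * 0
  return b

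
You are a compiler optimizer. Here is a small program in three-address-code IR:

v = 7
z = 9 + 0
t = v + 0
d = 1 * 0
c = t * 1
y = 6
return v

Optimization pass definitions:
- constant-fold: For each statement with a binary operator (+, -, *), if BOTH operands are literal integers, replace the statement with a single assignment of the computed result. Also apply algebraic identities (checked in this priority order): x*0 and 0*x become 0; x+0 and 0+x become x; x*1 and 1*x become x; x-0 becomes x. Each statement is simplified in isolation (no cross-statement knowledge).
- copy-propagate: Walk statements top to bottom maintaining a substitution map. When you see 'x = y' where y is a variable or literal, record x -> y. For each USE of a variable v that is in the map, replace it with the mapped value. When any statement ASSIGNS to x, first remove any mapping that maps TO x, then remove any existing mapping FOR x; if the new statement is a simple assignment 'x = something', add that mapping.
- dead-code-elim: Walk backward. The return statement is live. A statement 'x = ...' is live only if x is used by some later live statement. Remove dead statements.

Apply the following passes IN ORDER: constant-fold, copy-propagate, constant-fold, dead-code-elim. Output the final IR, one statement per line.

Initial IR:
  v = 7
  z = 9 + 0
  t = v + 0
  d = 1 * 0
  c = t * 1
  y = 6
  return v
After constant-fold (7 stmts):
  v = 7
  z = 9
  t = v
  d = 0
  c = t
  y = 6
  return v
After copy-propagate (7 stmts):
  v = 7
  z = 9
  t = 7
  d = 0
  c = 7
  y = 6
  return 7
After constant-fold (7 stmts):
  v = 7
  z = 9
  t = 7
  d = 0
  c = 7
  y = 6
  return 7
After dead-code-elim (1 stmts):
  return 7

Answer: return 7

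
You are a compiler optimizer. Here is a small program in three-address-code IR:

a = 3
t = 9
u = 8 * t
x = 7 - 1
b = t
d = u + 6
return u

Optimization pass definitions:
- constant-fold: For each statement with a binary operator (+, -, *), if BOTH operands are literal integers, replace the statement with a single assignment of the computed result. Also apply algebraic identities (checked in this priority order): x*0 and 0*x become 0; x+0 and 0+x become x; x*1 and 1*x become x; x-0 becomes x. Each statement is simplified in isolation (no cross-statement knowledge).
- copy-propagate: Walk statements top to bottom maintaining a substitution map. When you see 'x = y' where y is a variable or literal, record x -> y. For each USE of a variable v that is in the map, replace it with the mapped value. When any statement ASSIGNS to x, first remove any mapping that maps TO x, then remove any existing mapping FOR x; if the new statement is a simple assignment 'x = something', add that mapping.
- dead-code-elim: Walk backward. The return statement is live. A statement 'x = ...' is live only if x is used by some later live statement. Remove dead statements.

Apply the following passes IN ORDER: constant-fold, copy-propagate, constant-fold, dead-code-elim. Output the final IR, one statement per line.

Answer: u = 72
return u

Derivation:
Initial IR:
  a = 3
  t = 9
  u = 8 * t
  x = 7 - 1
  b = t
  d = u + 6
  return u
After constant-fold (7 stmts):
  a = 3
  t = 9
  u = 8 * t
  x = 6
  b = t
  d = u + 6
  return u
After copy-propagate (7 stmts):
  a = 3
  t = 9
  u = 8 * 9
  x = 6
  b = 9
  d = u + 6
  return u
After constant-fold (7 stmts):
  a = 3
  t = 9
  u = 72
  x = 6
  b = 9
  d = u + 6
  return u
After dead-code-elim (2 stmts):
  u = 72
  return u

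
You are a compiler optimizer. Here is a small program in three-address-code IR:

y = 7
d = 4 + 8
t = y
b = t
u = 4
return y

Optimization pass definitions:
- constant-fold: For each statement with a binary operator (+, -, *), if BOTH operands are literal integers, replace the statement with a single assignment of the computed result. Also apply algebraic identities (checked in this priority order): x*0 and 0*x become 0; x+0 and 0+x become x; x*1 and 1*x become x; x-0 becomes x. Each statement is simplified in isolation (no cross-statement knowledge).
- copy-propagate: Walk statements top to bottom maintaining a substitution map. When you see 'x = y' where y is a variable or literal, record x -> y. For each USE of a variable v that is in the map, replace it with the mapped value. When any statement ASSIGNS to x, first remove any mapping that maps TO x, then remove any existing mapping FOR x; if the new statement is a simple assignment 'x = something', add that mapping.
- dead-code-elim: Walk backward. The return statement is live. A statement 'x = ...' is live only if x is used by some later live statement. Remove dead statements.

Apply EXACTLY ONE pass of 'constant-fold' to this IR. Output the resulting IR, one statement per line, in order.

Applying constant-fold statement-by-statement:
  [1] y = 7  (unchanged)
  [2] d = 4 + 8  -> d = 12
  [3] t = y  (unchanged)
  [4] b = t  (unchanged)
  [5] u = 4  (unchanged)
  [6] return y  (unchanged)
Result (6 stmts):
  y = 7
  d = 12
  t = y
  b = t
  u = 4
  return y

Answer: y = 7
d = 12
t = y
b = t
u = 4
return y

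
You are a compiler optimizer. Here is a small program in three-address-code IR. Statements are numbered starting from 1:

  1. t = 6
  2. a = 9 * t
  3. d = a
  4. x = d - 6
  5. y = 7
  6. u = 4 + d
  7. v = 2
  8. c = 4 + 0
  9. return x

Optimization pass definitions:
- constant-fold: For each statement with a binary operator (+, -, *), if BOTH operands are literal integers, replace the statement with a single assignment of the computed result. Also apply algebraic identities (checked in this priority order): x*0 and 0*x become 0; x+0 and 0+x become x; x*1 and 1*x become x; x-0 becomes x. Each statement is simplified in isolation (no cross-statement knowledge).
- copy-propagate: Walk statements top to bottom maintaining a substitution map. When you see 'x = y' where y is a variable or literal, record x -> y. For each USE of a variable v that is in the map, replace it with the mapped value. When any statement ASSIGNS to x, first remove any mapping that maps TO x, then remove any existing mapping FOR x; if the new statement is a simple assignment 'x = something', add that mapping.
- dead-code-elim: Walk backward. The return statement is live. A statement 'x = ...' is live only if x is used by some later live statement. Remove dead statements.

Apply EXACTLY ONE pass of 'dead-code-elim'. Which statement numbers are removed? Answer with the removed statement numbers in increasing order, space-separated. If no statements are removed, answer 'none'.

Backward liveness scan:
Stmt 1 't = 6': KEEP (t is live); live-in = []
Stmt 2 'a = 9 * t': KEEP (a is live); live-in = ['t']
Stmt 3 'd = a': KEEP (d is live); live-in = ['a']
Stmt 4 'x = d - 6': KEEP (x is live); live-in = ['d']
Stmt 5 'y = 7': DEAD (y not in live set ['x'])
Stmt 6 'u = 4 + d': DEAD (u not in live set ['x'])
Stmt 7 'v = 2': DEAD (v not in live set ['x'])
Stmt 8 'c = 4 + 0': DEAD (c not in live set ['x'])
Stmt 9 'return x': KEEP (return); live-in = ['x']
Removed statement numbers: [5, 6, 7, 8]
Surviving IR:
  t = 6
  a = 9 * t
  d = a
  x = d - 6
  return x

Answer: 5 6 7 8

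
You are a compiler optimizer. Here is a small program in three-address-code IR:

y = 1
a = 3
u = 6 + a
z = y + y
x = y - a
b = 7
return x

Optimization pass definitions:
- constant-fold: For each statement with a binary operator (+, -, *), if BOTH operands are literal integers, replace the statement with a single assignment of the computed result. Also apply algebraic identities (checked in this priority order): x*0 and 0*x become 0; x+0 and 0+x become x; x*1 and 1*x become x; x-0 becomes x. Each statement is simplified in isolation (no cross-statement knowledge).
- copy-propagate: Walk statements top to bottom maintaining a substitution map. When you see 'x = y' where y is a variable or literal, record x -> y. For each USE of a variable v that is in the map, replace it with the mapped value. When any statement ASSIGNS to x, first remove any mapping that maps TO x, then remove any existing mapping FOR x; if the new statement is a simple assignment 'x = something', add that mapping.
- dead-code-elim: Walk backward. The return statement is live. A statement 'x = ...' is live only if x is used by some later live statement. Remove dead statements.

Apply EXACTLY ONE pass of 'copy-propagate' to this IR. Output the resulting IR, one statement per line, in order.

Answer: y = 1
a = 3
u = 6 + 3
z = 1 + 1
x = 1 - 3
b = 7
return x

Derivation:
Applying copy-propagate statement-by-statement:
  [1] y = 1  (unchanged)
  [2] a = 3  (unchanged)
  [3] u = 6 + a  -> u = 6 + 3
  [4] z = y + y  -> z = 1 + 1
  [5] x = y - a  -> x = 1 - 3
  [6] b = 7  (unchanged)
  [7] return x  (unchanged)
Result (7 stmts):
  y = 1
  a = 3
  u = 6 + 3
  z = 1 + 1
  x = 1 - 3
  b = 7
  return x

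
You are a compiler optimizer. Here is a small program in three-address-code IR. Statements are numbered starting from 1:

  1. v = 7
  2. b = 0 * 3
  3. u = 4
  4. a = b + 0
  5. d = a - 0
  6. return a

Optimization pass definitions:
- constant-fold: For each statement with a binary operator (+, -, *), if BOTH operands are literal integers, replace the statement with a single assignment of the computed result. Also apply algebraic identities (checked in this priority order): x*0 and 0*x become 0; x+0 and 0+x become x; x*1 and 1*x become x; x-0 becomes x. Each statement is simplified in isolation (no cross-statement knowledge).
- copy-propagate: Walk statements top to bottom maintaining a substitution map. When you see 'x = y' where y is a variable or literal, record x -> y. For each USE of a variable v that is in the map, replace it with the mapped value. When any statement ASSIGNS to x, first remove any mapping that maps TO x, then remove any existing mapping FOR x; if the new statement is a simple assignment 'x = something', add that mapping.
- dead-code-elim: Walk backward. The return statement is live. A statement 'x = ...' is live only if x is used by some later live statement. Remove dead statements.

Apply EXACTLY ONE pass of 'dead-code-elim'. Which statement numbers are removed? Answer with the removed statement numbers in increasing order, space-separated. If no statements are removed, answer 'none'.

Answer: 1 3 5

Derivation:
Backward liveness scan:
Stmt 1 'v = 7': DEAD (v not in live set [])
Stmt 2 'b = 0 * 3': KEEP (b is live); live-in = []
Stmt 3 'u = 4': DEAD (u not in live set ['b'])
Stmt 4 'a = b + 0': KEEP (a is live); live-in = ['b']
Stmt 5 'd = a - 0': DEAD (d not in live set ['a'])
Stmt 6 'return a': KEEP (return); live-in = ['a']
Removed statement numbers: [1, 3, 5]
Surviving IR:
  b = 0 * 3
  a = b + 0
  return a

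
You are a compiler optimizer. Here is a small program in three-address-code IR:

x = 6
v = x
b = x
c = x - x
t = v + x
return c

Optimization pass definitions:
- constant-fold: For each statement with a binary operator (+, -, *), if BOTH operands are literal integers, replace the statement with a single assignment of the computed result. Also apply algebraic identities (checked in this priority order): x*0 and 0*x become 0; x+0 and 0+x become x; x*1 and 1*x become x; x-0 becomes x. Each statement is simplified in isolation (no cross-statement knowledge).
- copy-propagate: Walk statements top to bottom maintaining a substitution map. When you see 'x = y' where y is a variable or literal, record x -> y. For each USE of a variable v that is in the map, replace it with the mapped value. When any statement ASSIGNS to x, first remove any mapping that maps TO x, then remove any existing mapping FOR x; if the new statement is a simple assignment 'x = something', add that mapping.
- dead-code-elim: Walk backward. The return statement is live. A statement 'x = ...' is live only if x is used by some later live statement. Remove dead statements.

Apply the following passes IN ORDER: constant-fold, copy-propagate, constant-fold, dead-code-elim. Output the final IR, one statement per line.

Initial IR:
  x = 6
  v = x
  b = x
  c = x - x
  t = v + x
  return c
After constant-fold (6 stmts):
  x = 6
  v = x
  b = x
  c = x - x
  t = v + x
  return c
After copy-propagate (6 stmts):
  x = 6
  v = 6
  b = 6
  c = 6 - 6
  t = 6 + 6
  return c
After constant-fold (6 stmts):
  x = 6
  v = 6
  b = 6
  c = 0
  t = 12
  return c
After dead-code-elim (2 stmts):
  c = 0
  return c

Answer: c = 0
return c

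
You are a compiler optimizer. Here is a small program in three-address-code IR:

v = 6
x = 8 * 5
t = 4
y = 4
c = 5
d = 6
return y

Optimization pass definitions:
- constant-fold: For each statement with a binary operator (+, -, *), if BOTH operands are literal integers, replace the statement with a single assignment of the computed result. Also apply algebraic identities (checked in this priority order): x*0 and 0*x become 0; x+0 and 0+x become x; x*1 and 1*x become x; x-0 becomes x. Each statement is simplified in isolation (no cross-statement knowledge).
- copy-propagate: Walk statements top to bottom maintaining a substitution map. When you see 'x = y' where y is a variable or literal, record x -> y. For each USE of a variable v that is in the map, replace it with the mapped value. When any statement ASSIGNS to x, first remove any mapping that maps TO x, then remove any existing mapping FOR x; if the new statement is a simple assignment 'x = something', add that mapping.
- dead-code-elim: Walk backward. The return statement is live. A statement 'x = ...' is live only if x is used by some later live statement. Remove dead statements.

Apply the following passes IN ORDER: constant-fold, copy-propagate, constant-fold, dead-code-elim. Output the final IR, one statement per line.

Answer: return 4

Derivation:
Initial IR:
  v = 6
  x = 8 * 5
  t = 4
  y = 4
  c = 5
  d = 6
  return y
After constant-fold (7 stmts):
  v = 6
  x = 40
  t = 4
  y = 4
  c = 5
  d = 6
  return y
After copy-propagate (7 stmts):
  v = 6
  x = 40
  t = 4
  y = 4
  c = 5
  d = 6
  return 4
After constant-fold (7 stmts):
  v = 6
  x = 40
  t = 4
  y = 4
  c = 5
  d = 6
  return 4
After dead-code-elim (1 stmts):
  return 4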